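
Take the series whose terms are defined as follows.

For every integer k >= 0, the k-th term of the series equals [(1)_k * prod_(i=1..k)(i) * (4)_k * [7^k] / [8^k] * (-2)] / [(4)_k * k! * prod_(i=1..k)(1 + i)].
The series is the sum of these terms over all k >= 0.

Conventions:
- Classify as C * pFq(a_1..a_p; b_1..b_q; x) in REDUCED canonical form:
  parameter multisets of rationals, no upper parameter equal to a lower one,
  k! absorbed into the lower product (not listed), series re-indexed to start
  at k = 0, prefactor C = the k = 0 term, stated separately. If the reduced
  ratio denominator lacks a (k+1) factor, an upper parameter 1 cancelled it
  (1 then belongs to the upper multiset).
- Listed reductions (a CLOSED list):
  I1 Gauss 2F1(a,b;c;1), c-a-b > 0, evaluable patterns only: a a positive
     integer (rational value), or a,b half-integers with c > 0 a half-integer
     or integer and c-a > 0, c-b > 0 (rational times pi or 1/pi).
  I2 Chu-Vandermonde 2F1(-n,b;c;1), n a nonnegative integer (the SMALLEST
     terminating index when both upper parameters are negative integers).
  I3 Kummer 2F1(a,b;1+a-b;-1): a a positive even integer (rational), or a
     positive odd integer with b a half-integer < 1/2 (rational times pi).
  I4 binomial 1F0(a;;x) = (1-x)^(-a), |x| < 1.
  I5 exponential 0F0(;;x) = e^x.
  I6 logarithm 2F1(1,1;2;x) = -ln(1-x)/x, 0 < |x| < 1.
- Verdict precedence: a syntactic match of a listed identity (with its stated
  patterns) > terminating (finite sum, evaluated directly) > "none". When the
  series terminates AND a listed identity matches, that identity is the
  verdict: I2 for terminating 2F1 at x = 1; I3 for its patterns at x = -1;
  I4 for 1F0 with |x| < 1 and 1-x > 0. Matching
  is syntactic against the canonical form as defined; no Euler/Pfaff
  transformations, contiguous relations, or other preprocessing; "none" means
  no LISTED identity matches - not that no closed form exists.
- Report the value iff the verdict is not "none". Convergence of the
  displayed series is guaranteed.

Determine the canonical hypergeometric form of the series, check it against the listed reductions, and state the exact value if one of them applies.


The tell: with t_0 = -2, the lower running product (C = -2, x = 7/8) is a rising factorial.
Adjacent-term ratio: r(k) = (7/8) * (k+1) (k+1) / [(k+2) (k+1)] - rational in k. x = (7/8); t_0 = -2; negate the roots.

Prefactor -2, argument 7/8: 2F1 with upper {1, 1} over lower {2}. Verdict (x = 7/8): logarithm (I6) applies (the logarithm: parameters (1,1;2), x = 7/8). Hence: (16/7) * ln(1/8).


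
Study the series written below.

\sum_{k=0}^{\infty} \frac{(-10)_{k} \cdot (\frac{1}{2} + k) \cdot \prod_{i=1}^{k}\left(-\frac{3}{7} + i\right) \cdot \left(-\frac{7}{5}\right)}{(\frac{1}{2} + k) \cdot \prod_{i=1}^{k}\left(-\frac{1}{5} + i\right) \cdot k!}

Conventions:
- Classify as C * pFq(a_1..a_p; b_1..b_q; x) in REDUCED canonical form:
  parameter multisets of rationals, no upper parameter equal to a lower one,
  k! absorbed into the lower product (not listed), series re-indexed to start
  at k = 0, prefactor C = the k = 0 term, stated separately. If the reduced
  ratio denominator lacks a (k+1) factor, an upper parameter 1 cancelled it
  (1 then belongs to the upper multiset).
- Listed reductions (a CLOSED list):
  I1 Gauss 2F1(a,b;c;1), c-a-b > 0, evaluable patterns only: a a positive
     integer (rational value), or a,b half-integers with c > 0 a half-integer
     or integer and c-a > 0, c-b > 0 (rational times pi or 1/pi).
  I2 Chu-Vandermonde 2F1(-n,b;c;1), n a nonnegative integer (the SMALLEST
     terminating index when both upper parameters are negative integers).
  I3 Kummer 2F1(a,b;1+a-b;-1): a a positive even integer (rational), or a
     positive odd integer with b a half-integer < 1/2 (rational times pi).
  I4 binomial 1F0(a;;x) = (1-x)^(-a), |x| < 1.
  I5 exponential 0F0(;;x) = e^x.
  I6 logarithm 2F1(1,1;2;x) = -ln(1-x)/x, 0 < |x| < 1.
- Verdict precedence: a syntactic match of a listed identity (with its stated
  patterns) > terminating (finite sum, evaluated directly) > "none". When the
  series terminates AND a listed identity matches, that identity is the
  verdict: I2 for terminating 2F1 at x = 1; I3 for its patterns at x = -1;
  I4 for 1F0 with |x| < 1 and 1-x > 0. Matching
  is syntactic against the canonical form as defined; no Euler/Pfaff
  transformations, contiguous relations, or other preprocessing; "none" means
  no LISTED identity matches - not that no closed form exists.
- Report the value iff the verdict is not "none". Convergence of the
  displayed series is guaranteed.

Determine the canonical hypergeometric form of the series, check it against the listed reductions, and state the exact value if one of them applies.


The series (x = 1) is 2F1: upper {-10, \frac{4}{7}}, lower {\frac{4}{5}}, prefactor -\frac{7}{5}. Verdict: Chu-Vandermonde (I2) matches (terminating 2F1 at x = 1 with n = 10, b = 4/7, c = \frac{4}{5}). Value: -\frac{219949398728}{2006986644145}.

Structural cue: with t_0 = -\frac{7}{5}, the lower running product (C = -7/5, x = 1) is a rising factorial.
Adjacent-term ratio: r(k) = 1 * (k-10) (k+\frac{4}{7}) / [(k+\frac{4}{5}) (k+1)] - rational in k, leading ratio 1; with t_0 = -\frac{7}{5}, classification follows.


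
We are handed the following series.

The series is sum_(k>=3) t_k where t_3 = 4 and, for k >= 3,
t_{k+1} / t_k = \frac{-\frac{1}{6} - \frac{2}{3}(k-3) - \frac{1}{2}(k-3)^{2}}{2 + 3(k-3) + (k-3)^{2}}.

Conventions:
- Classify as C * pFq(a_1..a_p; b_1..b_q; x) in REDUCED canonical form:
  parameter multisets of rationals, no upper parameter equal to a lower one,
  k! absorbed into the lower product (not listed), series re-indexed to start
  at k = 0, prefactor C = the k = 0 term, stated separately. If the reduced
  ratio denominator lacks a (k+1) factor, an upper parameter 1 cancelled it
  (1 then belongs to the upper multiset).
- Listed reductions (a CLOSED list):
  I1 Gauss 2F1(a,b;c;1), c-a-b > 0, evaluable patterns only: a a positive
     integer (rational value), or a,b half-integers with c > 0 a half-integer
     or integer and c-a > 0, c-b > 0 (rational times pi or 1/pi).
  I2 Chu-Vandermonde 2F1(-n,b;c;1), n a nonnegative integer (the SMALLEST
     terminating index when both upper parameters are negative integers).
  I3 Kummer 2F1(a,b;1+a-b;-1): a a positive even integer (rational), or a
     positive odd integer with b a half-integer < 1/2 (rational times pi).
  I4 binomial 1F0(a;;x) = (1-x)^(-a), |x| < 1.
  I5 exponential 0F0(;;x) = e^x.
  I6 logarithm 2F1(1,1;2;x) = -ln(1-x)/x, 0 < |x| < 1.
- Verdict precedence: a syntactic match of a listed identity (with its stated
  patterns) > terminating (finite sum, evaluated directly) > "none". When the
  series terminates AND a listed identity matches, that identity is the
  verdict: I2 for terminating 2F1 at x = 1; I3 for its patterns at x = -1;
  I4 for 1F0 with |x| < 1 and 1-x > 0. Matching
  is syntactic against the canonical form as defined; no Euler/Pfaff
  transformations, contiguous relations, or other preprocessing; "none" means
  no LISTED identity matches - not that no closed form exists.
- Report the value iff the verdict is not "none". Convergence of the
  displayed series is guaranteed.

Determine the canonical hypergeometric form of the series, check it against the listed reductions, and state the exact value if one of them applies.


Classification (C = 4): 2F1 with upper {\frac{1}{3}, 1}, lower {2}, argument x = -\frac{1}{2}. Verdict: none. Every listed pattern misses the 2F1 form at -\frac{1}{2}, upper {\frac{1}{3}, 1}.

Key observation: t_0 = 4 here, and factor the ratio over Q (prefactor 4): negated roots = parameters.
Consecutive-term ratio: r(k) = -\frac{1}{2} * (k+\frac{1}{3}) (k+1) / [(k+2) (k+1)] - poly over poly, x = -\frac{1}{2} from leading terms; C = 4 at k = 0.


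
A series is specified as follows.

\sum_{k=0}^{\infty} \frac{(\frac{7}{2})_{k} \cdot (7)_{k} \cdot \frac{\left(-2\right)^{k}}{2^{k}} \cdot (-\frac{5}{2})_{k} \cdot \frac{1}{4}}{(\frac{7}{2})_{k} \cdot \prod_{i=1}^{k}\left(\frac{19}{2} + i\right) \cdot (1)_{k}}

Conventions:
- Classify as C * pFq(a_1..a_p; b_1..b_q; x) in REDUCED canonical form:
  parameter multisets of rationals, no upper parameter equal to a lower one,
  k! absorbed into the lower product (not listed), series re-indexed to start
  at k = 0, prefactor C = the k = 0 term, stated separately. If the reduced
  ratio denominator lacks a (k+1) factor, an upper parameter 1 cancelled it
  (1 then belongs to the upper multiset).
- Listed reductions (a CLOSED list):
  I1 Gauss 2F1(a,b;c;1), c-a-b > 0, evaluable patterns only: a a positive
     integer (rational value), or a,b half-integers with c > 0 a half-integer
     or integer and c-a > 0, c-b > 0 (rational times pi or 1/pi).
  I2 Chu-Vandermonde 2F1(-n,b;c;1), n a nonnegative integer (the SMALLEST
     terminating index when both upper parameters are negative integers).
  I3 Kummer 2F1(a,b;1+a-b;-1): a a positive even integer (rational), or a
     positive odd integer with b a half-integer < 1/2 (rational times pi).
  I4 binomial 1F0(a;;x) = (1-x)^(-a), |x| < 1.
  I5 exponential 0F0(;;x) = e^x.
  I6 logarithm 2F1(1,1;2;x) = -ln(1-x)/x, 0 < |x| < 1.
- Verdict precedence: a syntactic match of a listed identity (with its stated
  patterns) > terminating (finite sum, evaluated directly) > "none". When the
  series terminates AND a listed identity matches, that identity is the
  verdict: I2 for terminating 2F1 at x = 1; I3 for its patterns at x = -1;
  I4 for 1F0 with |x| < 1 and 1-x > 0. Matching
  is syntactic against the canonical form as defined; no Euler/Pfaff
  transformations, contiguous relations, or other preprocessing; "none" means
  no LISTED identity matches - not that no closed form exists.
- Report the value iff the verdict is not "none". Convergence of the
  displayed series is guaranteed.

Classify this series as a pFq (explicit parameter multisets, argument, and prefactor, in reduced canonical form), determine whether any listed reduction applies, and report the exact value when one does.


Prefactor \frac{1}{4}, argument -1: 2F1 with upper {-\frac{5}{2}, 7} over lower {\frac{21}{2}}. Verdict: Kummer's theorem (I3) matches (x = -1; c = \frac{21}{2} equals 1+a-b for upper {-\frac{5}{2}, 7}: listed pattern). Value: \frac{4849845}{16777216} \cdot \pi.

Key step: t_0 = \frac{1}{4} here, and the lower running product (C = 1/4, x = -1) is a rising factorial.
Step ratio: r(k) = -1 * (k-\frac{5}{2}) (k+7) / [(k+\frac{21}{2}) (k+1)] - rational in k, leading ratio -1; with t_0 = \frac{1}{4}, classification follows.


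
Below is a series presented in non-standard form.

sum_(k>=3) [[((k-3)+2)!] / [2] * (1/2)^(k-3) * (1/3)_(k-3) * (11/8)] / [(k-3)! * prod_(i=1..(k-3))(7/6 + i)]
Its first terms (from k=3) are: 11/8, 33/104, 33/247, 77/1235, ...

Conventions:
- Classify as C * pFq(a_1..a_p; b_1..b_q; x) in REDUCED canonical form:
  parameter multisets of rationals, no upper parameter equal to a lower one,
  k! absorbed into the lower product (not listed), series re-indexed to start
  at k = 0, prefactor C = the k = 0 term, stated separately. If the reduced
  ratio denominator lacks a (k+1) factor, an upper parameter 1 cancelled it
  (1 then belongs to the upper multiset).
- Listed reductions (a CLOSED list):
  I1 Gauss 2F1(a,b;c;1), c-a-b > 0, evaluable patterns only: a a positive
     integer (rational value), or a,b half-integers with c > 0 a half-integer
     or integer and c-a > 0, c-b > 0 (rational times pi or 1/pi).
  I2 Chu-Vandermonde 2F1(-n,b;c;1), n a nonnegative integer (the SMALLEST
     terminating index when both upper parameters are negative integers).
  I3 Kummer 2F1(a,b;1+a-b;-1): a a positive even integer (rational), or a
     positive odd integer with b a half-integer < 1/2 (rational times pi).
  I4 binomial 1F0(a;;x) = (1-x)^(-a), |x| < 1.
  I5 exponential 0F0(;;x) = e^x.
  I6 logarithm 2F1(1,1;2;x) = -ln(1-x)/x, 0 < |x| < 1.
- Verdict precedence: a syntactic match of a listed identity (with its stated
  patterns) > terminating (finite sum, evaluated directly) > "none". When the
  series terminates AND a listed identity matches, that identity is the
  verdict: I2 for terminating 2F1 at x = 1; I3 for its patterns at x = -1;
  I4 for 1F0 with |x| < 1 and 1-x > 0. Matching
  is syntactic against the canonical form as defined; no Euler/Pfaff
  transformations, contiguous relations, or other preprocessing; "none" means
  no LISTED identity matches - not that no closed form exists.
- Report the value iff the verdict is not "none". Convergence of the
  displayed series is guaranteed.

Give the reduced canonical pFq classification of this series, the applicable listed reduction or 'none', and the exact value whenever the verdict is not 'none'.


Canonical form: C = 11/8 times 2F1 with upper {1/3, 3}, lower {13/6}, x = 1/2. Verdict: no listed reduction: x = 1/2 and upper {1/3, 3} fail every I1-I6 pattern.

Key observation: x = (1/2) and the lower running product (C = 11/8, x = 1/2) is a rising factorial.
Step ratio: r(k) = (1/2) * (k+1/3) (k+3) / [(k+13/6) (k+1)] ; factor over Q: parameters, x = (1/2), and C = 11/8.


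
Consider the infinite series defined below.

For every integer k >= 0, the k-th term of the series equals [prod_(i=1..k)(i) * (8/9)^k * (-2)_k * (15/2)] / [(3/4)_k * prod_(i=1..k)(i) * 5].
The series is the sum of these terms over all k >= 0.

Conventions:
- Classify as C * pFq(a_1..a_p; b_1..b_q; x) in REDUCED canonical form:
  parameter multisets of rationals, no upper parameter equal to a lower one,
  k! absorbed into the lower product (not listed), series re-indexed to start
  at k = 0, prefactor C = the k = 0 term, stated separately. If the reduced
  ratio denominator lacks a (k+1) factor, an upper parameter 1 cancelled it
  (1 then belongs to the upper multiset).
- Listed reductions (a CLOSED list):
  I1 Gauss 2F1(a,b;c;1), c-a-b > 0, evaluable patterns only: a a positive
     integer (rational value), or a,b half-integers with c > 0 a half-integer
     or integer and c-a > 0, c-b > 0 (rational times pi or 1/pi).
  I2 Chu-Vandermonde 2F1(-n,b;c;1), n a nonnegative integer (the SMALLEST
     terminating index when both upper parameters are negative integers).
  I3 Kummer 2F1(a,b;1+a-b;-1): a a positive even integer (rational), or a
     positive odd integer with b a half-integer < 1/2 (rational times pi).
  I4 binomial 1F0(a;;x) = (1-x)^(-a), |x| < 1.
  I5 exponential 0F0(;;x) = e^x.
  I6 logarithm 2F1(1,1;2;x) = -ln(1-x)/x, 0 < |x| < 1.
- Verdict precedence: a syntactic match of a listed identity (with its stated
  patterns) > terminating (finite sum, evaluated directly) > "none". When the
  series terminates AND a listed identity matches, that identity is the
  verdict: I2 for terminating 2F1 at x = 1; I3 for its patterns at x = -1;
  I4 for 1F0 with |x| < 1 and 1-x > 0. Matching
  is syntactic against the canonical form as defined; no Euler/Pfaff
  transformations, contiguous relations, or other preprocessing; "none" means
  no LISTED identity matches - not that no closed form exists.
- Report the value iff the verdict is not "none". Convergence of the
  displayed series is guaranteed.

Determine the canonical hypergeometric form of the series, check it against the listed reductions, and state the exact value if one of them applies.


With C = 3/2: the canonical form is 2F1(-2, 1; 3/4; 8/9). Verdict: terminating at k = 2: the factor (-2)_k kills every later term; summing the 3 survivors is exact. Its exact value is -283/1134.

The tell: t_0 = 3/2 here, and the constant factors (C = 3/2) combine into one prefactor.
Ratio: r(k) = (8/9) * (k-2) (k+1) / [(k+3/4) (k+1)] - poly over poly, x = (8/9) from leading terms; C = 3/2 at k = 0.


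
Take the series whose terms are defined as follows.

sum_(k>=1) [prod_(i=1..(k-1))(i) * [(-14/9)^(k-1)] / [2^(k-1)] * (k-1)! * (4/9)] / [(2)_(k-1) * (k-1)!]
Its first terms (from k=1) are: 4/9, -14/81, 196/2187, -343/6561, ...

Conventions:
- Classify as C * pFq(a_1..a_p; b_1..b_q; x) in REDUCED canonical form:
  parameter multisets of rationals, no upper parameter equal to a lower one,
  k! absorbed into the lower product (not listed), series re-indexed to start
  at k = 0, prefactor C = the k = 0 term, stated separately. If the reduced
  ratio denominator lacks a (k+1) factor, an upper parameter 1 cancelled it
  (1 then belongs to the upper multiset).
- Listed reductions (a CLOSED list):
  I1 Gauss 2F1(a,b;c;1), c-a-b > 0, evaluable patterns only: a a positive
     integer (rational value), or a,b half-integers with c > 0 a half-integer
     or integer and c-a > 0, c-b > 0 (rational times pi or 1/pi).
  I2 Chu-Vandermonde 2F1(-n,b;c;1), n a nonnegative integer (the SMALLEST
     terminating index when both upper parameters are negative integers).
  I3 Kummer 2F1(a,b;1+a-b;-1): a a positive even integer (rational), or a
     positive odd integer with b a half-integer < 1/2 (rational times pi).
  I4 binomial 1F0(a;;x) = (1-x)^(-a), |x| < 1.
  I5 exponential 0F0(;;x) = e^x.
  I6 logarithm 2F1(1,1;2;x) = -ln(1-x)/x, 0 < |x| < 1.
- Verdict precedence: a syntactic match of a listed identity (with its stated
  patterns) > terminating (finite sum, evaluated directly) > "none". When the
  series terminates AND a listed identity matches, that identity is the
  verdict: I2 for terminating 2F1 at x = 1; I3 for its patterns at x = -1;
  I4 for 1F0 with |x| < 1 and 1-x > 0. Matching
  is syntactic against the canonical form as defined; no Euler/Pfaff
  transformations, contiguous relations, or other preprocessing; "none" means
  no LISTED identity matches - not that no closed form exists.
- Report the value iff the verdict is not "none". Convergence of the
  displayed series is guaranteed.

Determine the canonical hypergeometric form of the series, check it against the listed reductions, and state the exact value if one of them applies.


Prefactor 4/9, argument -7/9: 2F1 with upper {1, 1} over lower {2}. Verdict: logarithm (I6) matches (the logarithm: parameters (1,1;2), x = -7/9). Sum: (4/7) * ln(16/9).

Key observation: t_0 = 4/9 here, and the factorial ratio (C = 4/9) (k+a-1)!/(a-1)! is a rising factorial (a)_k.
Adjacent-term ratio: r(k) = (-7/9) * (k+1) (k+1) / [(k+2) (k+1)] - rational in k. x = (-7/9); t_0 = 4/9; negate the roots.


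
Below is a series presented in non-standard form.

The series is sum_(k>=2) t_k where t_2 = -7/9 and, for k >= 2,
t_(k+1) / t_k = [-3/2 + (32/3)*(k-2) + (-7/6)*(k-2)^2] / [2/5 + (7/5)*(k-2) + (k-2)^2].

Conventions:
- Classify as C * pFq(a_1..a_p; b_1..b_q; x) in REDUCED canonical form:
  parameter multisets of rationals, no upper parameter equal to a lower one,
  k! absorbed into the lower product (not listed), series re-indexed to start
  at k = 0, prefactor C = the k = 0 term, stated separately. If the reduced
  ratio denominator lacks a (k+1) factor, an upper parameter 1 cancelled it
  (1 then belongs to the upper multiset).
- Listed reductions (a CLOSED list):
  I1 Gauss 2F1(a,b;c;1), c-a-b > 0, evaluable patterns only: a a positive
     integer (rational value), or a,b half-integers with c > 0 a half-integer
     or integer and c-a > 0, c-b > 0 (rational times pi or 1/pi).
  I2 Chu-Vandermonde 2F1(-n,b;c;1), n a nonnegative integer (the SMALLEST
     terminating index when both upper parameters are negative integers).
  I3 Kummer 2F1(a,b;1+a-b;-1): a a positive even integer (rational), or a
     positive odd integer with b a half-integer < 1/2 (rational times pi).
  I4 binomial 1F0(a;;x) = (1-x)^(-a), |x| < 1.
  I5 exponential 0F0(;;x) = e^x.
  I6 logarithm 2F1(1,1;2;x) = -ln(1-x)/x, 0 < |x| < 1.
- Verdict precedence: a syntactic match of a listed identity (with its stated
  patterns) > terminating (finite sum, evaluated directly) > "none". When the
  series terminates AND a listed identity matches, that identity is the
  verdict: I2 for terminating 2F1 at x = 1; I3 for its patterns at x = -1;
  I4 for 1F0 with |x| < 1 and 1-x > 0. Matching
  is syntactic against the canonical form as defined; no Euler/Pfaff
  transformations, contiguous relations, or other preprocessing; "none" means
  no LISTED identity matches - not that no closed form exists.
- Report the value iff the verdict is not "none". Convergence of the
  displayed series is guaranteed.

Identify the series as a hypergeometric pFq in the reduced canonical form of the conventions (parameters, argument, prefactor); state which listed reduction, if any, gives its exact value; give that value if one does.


x = -7/6 here; the reduced form reads 2F1, upper {-9, -1/7}, lower {2/5}, C = -7/9. Verdict: terminating - upper -9 stops the sum at k = 9; the 10 terms are added exactly. Hence: 175274963240351/1597395437568.

First insight: x = (-7/6) and roots of the ratio polynomials (C = -7/9, x = -7/6) are the negated parameters.
Ratio: r(k) = (-7/6) * (k-9) (k-1/7) / [(k+2/5) (k+1)] - rational in k. x = (-7/6); t_0 = -7/9; negate the roots.


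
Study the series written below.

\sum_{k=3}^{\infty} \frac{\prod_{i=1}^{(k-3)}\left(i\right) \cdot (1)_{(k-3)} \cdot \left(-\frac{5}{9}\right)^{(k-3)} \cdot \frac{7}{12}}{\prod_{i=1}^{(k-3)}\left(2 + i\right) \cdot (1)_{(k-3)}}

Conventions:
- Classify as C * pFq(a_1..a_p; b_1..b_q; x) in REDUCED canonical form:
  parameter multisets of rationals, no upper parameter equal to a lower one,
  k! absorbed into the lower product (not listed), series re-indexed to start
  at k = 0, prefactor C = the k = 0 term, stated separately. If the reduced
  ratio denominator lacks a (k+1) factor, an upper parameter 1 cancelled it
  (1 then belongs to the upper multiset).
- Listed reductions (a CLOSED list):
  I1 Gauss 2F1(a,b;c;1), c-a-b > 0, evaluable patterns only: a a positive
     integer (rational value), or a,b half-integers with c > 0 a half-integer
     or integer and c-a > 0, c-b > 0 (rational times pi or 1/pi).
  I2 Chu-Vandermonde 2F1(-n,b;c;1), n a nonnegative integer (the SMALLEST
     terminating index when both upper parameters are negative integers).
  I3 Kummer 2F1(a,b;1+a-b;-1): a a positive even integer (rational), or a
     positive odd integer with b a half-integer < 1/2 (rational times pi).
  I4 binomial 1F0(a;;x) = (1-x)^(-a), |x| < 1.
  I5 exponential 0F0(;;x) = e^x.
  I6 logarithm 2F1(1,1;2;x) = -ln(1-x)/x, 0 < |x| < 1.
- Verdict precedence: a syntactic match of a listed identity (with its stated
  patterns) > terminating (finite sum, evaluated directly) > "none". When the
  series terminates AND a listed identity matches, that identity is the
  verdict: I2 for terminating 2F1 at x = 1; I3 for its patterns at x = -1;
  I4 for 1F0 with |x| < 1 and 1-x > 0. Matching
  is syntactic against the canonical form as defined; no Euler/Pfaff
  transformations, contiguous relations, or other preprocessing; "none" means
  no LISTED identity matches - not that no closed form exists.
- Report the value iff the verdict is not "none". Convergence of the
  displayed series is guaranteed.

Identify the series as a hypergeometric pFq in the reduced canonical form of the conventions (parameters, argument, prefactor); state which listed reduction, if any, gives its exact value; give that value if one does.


Reduced: x = -\frac{5}{9}, 2F1, upper = {1, 1}, lower = {3}, C = \frac{7}{12}. Verdict: none here - no I1-I6 shape fits x = -\frac{5}{9} with lower {3}.

Key step: t_0 = \frac{7}{12} here, and the running product (C = 7/12) telescopes to a rising factorial.
Ratio: r(k) = -\frac{5}{9} * (k+1) (k+1) / [(k+3) (k+1)] - rational; roots negated = parameters, x = -\frac{5}{9}, C = \frac{7}{12}.


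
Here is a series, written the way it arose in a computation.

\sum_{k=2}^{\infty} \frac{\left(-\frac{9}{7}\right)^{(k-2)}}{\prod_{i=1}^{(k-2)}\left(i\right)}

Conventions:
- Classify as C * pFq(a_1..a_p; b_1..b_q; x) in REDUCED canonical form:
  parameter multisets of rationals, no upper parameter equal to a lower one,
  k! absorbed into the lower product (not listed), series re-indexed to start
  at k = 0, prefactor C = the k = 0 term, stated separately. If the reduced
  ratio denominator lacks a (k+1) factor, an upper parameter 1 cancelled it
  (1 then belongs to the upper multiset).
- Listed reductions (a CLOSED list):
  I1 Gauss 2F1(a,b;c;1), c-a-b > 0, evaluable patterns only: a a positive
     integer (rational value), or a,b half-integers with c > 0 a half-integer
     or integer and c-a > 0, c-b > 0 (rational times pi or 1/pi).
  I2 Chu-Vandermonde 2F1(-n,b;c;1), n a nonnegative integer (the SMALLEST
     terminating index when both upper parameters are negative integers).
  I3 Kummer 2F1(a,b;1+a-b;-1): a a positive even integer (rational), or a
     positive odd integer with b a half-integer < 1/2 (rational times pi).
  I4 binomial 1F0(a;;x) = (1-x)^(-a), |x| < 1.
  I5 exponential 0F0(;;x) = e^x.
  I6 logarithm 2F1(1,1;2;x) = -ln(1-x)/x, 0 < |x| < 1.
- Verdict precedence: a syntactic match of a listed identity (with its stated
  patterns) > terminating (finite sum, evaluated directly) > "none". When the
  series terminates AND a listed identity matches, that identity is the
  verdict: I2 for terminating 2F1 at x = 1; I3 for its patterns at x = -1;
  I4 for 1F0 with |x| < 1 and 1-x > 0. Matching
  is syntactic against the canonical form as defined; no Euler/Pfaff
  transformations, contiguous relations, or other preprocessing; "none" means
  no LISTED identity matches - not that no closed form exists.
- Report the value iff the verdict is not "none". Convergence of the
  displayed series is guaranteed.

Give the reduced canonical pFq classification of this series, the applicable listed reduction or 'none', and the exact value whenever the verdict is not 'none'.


Classification (C = 1): 0F0 with upper {-}, lower {-}, argument x = -\frac{9}{7}. Verdict: the exponential series (I5) applies (the 0F0 exponential series at x = -\frac{9}{7}). Its exact value is e^{-\frac{9}{7}}.

Structural cue: from the first term 1: the product of the first k integers (C = 1) is k!.
Term ratio: r(k) = -\frac{9}{7} * 1 / [(k+1)] - rational; roots negated = parameters, x = -\frac{9}{7}, C = 1.


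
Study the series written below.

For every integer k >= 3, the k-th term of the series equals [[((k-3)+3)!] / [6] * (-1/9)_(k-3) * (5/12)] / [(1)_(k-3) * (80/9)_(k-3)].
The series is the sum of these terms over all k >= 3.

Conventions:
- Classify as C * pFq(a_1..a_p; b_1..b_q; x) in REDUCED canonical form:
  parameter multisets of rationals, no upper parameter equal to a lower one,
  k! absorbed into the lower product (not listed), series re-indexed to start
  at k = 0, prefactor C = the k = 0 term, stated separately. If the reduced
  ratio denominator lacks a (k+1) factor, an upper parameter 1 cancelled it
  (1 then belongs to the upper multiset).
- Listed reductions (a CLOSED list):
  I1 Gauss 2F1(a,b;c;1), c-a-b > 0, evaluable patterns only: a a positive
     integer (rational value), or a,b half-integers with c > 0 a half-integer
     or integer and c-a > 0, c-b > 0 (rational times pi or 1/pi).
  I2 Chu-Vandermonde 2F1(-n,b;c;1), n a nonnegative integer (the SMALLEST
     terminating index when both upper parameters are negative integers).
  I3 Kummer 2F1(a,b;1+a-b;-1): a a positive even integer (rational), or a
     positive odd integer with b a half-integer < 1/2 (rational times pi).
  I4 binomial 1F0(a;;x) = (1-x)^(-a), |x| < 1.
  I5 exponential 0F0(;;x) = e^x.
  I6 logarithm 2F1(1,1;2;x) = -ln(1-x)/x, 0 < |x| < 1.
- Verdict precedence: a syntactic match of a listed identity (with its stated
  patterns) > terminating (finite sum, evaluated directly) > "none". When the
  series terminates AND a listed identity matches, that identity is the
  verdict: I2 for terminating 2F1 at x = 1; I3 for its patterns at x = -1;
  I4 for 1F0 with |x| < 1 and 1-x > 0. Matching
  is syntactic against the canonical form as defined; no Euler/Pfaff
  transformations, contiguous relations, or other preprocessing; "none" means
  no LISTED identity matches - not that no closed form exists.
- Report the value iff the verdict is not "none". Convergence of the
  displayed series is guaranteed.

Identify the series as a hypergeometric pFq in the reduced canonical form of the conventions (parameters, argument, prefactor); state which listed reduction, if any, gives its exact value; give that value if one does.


Key observation: x = 1 and (1)_k (prefactor 5/12) is k! itself.
Ratio: r(k) = 1 * (k-1/9) (k+4) / [(k+80/9) (k+1)] - rational in k. x = 1; t_0 = 5/12; negate the roots.

Canonical form: C = 5/12 times 2F1 with upper {-1/9, 4}, lower {80/9}, x = 1. Verdict: this is Gauss (I1, integer-parameter pattern) (x = 1: the Gamma ratio telescopes since c-a-b = 5 > 0 and a = 4 in Z>0). Exact value: 1283183/3306744.


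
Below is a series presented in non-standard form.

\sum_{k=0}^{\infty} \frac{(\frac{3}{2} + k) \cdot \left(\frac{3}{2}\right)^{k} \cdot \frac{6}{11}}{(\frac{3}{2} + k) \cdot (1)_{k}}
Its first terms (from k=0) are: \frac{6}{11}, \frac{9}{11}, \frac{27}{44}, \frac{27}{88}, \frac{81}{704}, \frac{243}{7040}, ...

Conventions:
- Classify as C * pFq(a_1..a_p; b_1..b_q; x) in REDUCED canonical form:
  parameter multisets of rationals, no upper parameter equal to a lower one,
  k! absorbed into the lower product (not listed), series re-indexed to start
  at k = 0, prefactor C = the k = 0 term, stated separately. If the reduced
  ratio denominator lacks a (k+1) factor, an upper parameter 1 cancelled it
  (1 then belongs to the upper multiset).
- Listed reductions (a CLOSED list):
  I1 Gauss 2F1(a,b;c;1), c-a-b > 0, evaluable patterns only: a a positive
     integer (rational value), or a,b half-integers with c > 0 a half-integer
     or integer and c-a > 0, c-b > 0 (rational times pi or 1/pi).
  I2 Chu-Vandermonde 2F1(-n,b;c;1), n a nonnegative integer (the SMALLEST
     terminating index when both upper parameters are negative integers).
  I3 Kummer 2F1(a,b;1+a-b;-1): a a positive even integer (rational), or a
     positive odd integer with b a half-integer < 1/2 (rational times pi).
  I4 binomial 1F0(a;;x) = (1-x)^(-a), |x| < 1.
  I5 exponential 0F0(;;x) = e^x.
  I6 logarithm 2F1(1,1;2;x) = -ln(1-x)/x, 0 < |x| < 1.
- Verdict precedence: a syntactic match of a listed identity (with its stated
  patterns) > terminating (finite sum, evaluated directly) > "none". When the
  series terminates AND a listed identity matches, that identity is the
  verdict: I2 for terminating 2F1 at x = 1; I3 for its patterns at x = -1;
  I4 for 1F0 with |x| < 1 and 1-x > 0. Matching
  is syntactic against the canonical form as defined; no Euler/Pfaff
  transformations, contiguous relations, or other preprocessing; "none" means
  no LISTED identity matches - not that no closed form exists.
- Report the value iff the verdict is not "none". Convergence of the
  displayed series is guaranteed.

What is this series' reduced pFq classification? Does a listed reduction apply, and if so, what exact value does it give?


Reduced: x = \frac{3}{2}, 0F0, upper = {-}, lower = {-}, C = \frac{6}{11}. Verdict: this is the exponential series (I5) (the 0F0 exponential series at x = \frac{3}{2}). Hence: \frac{6}{11} \cdot e^{\frac{3}{2}}.

The tell: t_0 being \frac{6}{11}, (1)_k (C = 6/11, x = 3/2) is k! itself.
Step ratio: r(k) = \frac{3}{2} * 1 / [(k+1)] - rational; roots negated = parameters, x = \frac{3}{2}, C = \frac{6}{11}.


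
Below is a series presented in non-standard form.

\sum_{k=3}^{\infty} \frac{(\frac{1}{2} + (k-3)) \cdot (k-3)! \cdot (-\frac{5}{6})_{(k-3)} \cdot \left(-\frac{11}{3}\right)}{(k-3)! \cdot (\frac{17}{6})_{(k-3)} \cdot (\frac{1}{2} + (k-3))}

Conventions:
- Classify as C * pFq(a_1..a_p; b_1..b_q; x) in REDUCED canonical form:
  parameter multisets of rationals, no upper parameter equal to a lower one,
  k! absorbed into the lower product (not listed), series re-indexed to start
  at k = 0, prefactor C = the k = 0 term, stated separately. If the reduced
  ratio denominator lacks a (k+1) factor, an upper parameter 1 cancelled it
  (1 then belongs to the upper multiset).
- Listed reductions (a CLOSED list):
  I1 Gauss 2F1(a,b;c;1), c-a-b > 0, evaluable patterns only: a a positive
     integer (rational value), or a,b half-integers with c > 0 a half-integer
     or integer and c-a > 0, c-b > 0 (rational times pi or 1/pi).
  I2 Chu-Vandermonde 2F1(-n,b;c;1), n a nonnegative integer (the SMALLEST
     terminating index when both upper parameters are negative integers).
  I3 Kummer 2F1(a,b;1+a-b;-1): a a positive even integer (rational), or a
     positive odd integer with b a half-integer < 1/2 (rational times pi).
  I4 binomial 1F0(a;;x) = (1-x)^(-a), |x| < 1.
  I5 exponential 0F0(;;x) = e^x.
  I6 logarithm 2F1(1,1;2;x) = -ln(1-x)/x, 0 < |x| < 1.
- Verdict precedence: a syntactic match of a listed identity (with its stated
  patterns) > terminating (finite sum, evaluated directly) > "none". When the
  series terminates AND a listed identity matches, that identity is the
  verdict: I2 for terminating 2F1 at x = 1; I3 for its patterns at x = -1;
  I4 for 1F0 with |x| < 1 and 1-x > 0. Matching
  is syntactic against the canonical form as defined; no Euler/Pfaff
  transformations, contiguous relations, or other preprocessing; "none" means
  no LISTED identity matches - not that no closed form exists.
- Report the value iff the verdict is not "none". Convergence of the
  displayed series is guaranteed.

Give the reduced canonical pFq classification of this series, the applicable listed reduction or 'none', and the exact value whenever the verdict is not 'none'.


The series (x = 1) is 2F1: upper {-\frac{5}{6}, 1}, lower {\frac{17}{6}}, prefactor -\frac{11}{3}. Verdict: this is Gauss's theorem (I1) (x = 1: the Gamma ratio telescopes since c-a-b = 8/3 > 0 and a = 1 in Z>0). Hence: -\frac{121}{48}.

The tell: t_0 = -\frac{11}{3} here, and the factor k + 1/2 cancels (top and bottom), leaving prefactor -11/3.
Adjacent-term ratio: r(k) = 1 * (k-\frac{5}{6}) (k+1) / [(k+\frac{17}{6}) (k+1)] - rational; roots negated = parameters, x = 1, C = -\frac{11}{3}.


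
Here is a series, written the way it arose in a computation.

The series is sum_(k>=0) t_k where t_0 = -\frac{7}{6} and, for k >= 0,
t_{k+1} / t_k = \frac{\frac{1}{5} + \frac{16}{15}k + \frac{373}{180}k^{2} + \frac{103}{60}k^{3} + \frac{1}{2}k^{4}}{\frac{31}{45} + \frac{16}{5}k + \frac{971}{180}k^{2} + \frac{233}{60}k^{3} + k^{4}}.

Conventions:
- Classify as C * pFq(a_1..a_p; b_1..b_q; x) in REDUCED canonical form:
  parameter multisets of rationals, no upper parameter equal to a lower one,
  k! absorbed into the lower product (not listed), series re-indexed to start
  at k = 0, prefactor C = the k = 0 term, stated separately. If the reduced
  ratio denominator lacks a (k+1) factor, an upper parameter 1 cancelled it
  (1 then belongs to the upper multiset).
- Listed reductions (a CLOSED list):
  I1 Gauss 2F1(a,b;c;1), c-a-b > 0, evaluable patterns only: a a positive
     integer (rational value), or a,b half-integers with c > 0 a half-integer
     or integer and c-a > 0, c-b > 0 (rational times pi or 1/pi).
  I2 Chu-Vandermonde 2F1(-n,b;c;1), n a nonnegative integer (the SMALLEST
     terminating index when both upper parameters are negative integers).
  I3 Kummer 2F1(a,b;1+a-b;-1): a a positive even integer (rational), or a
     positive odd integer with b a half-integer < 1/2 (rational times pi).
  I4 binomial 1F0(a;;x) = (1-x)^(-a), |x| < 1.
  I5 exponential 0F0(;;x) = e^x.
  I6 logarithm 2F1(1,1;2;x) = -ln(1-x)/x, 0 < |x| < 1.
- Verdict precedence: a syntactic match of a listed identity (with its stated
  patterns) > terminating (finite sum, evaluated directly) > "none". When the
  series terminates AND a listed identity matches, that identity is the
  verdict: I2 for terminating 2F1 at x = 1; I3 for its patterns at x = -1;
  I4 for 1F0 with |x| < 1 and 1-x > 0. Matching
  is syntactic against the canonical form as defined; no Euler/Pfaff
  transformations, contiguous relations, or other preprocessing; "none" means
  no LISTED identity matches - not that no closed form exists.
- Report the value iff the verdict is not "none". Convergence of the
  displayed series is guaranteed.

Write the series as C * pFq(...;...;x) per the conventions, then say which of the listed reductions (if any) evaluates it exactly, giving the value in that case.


Key step: t_0 being -\frac{7}{6}, the ratio is unreduced: k + 2/3 divides both sides (prefactor -7/6).
Adjacent-term ratio: r(k) = \frac{1}{2} * (k+\frac{3}{5}) (k+\frac{3}{2}) / [(k+\frac{31}{20}) (k+1)] - rational; roots negated = parameters, x = \frac{1}{2}, C = -\frac{7}{6}.

This is -\frac{7}{6} * 2F1(\frac{3}{5}, \frac{3}{2}; \frac{31}{20}; \frac{1}{2}) in reduced canonical form. Verdict: none (x = \frac{1}{2}): each listed identity misses the multisets {\frac{3}{5}, \frac{3}{2}} ; {\frac{31}{20}}.


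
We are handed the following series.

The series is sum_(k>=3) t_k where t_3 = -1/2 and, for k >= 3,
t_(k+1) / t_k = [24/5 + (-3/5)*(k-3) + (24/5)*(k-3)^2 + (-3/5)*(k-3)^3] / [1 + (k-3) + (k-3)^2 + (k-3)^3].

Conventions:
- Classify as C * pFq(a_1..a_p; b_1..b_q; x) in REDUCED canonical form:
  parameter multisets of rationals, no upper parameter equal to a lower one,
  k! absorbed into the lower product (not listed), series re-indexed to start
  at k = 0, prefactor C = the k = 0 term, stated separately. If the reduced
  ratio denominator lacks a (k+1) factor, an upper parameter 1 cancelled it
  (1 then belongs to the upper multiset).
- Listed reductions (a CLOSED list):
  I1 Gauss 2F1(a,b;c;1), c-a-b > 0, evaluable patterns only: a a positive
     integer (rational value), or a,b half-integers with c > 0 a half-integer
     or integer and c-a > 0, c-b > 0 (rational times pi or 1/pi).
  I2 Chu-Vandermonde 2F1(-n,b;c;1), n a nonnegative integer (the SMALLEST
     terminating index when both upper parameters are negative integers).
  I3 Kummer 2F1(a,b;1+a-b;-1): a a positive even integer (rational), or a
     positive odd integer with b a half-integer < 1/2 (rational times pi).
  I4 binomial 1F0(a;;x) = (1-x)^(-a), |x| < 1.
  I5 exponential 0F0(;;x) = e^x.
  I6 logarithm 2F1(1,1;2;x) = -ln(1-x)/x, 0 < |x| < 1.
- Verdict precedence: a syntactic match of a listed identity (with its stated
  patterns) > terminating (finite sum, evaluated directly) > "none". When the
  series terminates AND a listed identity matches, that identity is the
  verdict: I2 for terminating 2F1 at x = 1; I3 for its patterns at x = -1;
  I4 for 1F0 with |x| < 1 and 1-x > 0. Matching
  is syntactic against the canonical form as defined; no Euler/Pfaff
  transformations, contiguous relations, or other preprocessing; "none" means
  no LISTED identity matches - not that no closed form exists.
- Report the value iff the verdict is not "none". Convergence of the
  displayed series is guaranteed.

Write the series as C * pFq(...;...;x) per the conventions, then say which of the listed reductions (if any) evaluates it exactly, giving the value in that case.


At argument -3/5: a 1F0 with upper {-8}, lower {-}, scaled by C = -1/2. Verdict: binomial (I4) matches (the 1F0 binomial series: exponent 8, x = -3/5). Sum: -8388608/390625.

First insight: t_0 = -1/2 here, and cancel k^2 + 1 from the displayed ratio first; then C = -1/2.
Step ratio: r(k) = (-3/5) * (k-8) / [(k+1)] - rational; roots negated = parameters, x = (-3/5), C = -1/2.


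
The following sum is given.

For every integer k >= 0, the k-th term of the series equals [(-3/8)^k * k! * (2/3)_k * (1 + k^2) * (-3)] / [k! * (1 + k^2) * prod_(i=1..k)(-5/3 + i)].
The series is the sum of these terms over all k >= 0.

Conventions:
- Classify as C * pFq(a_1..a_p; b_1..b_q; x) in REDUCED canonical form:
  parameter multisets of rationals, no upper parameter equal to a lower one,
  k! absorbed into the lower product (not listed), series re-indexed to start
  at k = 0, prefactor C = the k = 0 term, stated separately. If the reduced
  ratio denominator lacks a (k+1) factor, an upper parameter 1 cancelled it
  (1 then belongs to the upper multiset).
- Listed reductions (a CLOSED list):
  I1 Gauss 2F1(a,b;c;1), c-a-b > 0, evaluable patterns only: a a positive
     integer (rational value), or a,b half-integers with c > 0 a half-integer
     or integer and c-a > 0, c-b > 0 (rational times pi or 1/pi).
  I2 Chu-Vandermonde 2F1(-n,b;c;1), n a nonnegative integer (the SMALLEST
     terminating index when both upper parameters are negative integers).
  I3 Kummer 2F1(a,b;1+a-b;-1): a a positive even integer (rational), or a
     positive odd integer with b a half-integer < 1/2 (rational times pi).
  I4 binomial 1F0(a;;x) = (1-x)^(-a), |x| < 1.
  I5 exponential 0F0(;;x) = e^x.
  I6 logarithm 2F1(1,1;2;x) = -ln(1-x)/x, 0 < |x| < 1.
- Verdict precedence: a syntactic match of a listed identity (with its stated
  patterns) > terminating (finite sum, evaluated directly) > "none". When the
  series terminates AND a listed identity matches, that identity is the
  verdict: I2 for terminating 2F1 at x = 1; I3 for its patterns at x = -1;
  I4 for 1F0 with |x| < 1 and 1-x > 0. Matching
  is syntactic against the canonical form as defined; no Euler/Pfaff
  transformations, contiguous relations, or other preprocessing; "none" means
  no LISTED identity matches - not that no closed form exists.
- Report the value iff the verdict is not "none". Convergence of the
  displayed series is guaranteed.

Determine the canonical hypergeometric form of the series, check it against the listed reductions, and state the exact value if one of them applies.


Canonical form: C = -3 times 2F1 with upper {2/3, 1}, lower {-2/3}, x = -3/8. Verdict: none here - no I1-I6 shape fits x = -3/8 with lower {-2/3}.

Key observation: from the first term -3: the factorial ratio (C = -3, x = -3/8) (k+a-1)!/(a-1)! is a rising factorial (a)_k.
Ratio: r(k) = (-3/8) * (k+2/3) (k+1) / [(k-2/3) (k+1)] - rational in k. x = (-3/8); t_0 = -3; negate the roots.
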